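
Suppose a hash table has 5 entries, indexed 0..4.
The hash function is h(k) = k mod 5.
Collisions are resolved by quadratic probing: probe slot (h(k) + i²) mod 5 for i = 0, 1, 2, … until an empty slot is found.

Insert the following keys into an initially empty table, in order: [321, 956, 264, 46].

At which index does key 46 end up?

0

Insert 321: h=1, slot 1 empty -> index 1.
Insert 956: h=1, slot 1 occupied -> index 2.
Insert 264: h=4, slot 4 empty -> index 4.
Insert 46: h=1, slots 1,2 occupied -> index 0.
Table: [46, 321, 956, _, 264]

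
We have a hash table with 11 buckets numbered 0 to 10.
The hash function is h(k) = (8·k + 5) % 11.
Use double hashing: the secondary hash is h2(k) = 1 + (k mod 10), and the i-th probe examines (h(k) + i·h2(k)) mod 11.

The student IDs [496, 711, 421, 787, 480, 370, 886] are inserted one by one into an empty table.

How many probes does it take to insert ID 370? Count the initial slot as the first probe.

Insert 496: h=2, slot 2 empty → index 2.
Insert 711: h=6, slot 6 empty → index 6.
Insert 421: h=7, slot 7 empty → index 7.
Insert 787: h=9, slot 9 empty → index 9.
Insert 480: h=6, h2=1, slots 6,7 occupied → index 8.
Insert 370: h=6, h2=1, slots 6,7,8,9 occupied → index 10.
Insert 886: h=9, h2=7, slot 9 occupied → index 5.
Table: [-, -, 496, -, -, 886, 711, 421, 480, 787, 370]

5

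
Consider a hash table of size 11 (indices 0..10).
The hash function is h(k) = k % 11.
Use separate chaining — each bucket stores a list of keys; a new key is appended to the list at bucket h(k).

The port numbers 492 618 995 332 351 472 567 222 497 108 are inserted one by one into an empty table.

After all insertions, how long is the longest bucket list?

4

492 → bucket 8
618 → bucket 2
995 → bucket 5
332 → bucket 2 (collision)
351 → bucket 10
472 → bucket 10 (collision)
567 → bucket 6
222 → bucket 2 (collision)
497 → bucket 2 (collision)
108 → bucket 9
Final buckets:
0: —
1: —
2: 618 -> 332 -> 222 -> 497
3: —
4: —
5: 995
6: 567
7: —
8: 492
9: 108
10: 351 -> 472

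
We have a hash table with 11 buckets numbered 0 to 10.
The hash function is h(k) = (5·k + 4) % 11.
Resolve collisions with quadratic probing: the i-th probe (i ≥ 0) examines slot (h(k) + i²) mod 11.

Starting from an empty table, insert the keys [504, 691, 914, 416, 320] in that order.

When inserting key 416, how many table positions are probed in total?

Insert 504: h=5, slot 5 empty => index 5.
Insert 691: h=5, slot 5 occupied => index 6.
Insert 914: h=9, slot 9 empty => index 9.
Insert 416: h=5, slots 5,6,9 occupied => index 3.
Insert 320: h=9, slot 9 occupied => index 10.
Table: [_, _, _, 416, _, 504, 691, _, _, 914, 320]

4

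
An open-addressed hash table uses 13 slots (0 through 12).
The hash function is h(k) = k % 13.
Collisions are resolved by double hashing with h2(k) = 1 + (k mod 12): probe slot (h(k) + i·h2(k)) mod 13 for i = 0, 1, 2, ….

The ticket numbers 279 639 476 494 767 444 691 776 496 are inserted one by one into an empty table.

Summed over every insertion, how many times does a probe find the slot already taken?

279: h=6 -> slot 6
639: h=2 -> slot 2
476: h=8 -> slot 8
494: h=0 -> slot 0
767: h=0, h2=12, probe 0,12 -> slot 12
444: h=2, h2=1, probe 2,3 -> slot 3
691: h=2, h2=8, probe 2,10 -> slot 10
776: h=9 -> slot 9
496: h=2, h2=5, probe 2,7 -> slot 7
Table: [494, ∅, 639, 444, ∅, ∅, 279, 496, 476, 776, 691, ∅, 767]

4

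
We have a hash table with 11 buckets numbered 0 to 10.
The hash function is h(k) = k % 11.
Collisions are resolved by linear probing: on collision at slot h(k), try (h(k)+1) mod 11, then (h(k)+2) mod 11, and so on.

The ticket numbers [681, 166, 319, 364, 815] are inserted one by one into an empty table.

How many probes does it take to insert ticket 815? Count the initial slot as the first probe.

681: h=10 -> slot 10
166: h=1 -> slot 1
319: h=0 -> slot 0
364: h=1, probe 1,2 -> slot 2
815: h=1, probe 1,2,3 -> slot 3
Table: [319, 166, 364, 815, —, —, —, —, —, —, 681]

3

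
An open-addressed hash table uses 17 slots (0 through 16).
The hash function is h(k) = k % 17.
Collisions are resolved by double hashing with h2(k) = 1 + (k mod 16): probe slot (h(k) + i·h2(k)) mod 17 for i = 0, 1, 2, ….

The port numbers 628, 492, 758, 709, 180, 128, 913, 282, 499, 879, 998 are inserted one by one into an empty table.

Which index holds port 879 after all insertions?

628 hashes to 16; slot 16 is free -> place at 16.
492 hashes to 16, h2=13; 16 taken -> place at 12.
758 hashes to 10; slot 10 is free -> place at 10.
709 hashes to 12, h2=6; 12 taken -> place at 1.
180 hashes to 10, h2=5; 10 taken -> place at 15.
128 hashes to 9; slot 9 is free -> place at 9.
913 hashes to 12, h2=2; 12 taken -> place at 14.
282 hashes to 10, h2=11; 10 taken -> place at 4.
499 hashes to 6; slot 6 is free -> place at 6.
879 hashes to 12, h2=16; 12 taken -> place at 11.
998 hashes to 12, h2=7; 12 taken -> place at 2.
Table: [-, 709, 998, -, 282, -, 499, -, -, 128, 758, 879, 492, -, 913, 180, 628]

11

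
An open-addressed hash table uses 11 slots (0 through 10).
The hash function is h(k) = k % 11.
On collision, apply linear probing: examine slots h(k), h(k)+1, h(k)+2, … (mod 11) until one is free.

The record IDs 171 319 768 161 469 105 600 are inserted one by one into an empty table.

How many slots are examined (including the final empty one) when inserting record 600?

171: h=6 → slot 6
319: h=0 → slot 0
768: h=9 → slot 9
161: h=7 → slot 7
469: h=7, probe 7,8 → slot 8
105: h=6, probe 6,7,8,9,10 → slot 10
600: h=6, probe 6,7,8,9,10,0,1 → slot 1
Table: [319, 600, -, -, -, -, 171, 161, 469, 768, 105]

7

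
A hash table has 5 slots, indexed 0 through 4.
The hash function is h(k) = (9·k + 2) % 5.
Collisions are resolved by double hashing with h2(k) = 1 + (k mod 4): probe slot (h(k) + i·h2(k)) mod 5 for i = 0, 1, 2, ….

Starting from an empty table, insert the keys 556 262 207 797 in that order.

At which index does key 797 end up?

556 hashes to 1; slot 1 is free -> place at 1.
262 hashes to 0; slot 0 is free -> place at 0.
207 hashes to 0, h2=4; 0 taken -> place at 4.
797 hashes to 0, h2=2; 0 taken -> place at 2.
Table: [262, 556, 797, ∅, 207]

2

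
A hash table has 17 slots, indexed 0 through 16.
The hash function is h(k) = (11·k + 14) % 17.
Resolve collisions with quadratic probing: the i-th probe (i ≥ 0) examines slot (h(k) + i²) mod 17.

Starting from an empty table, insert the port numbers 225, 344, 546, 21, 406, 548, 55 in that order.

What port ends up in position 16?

225: h=7 -> slot 7
344: h=7, probe 7,8 -> slot 8
546: h=2 -> slot 2
21: h=7, probe 7,8,11 -> slot 11
406: h=9 -> slot 9
548: h=7, probe 7,8,11,16 -> slot 16
55: h=7, probe 7,8,11,16,6 -> slot 6
Table: [_, _, 546, _, _, _, 55, 225, 344, 406, _, 21, _, _, _, _, 548]

548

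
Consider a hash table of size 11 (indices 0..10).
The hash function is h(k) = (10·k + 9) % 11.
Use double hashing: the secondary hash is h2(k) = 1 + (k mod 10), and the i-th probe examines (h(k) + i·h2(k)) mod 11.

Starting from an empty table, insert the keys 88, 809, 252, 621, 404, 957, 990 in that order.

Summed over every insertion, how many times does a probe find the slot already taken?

3

Insert 88: h=9, slot 9 empty -> index 9.
Insert 809: h=3, slot 3 empty -> index 3.
Insert 252: h=10, slot 10 empty -> index 10.
Insert 621: h=4, slot 4 empty -> index 4.
Insert 404: h=1, slot 1 empty -> index 1.
Insert 957: h=9, h2=8, slot 9 occupied -> index 6.
Insert 990: h=9, h2=1, slots 9,10 occupied -> index 0.
Table: [990, 404, ∅, 809, 621, ∅, 957, ∅, ∅, 88, 252]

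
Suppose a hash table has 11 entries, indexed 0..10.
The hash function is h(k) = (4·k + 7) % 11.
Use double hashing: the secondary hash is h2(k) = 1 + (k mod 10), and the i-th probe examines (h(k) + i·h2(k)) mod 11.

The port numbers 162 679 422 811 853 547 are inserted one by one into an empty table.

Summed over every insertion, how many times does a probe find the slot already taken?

Insert 162: h=6, slot 6 empty → index 6.
Insert 679: h=6, h2=10, slot 6 occupied → index 5.
Insert 422: h=1, slot 1 empty → index 1.
Insert 811: h=6, h2=2, slot 6 occupied → index 8.
Insert 853: h=9, slot 9 empty → index 9.
Insert 547: h=6, h2=8, slot 6 occupied → index 3.
Table: [., 422, ., 547, ., 679, 162, ., 811, 853, .]

3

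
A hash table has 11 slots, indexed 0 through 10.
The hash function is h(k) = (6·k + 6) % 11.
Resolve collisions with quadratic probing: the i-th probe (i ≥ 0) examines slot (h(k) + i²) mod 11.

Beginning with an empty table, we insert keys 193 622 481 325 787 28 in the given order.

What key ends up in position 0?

481

193: h=9 → slot 9
622: h=9, probe 9,10 → slot 10
481: h=10, probe 10,0 → slot 0
325: h=9, probe 9,10,2 → slot 2
787: h=9, probe 9,10,2,7 → slot 7
28: h=9, probe 9,10,2,7,3 → slot 3
Table: [481, -, 325, 28, -, -, -, 787, -, 193, 622]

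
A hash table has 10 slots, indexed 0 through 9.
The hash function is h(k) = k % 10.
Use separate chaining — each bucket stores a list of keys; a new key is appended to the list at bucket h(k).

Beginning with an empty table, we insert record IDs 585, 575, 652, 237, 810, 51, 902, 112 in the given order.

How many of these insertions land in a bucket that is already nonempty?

Insert 585: h=5, bucket 5 empty → new chain.
Insert 575: h=5, bucket 5 nonempty → append to chain.
Insert 652: h=2, bucket 2 empty → new chain.
Insert 237: h=7, bucket 7 empty → new chain.
Insert 810: h=0, bucket 0 empty → new chain.
Insert 51: h=1, bucket 1 empty → new chain.
Insert 902: h=2, bucket 2 nonempty → append to chain.
Insert 112: h=2, bucket 2 nonempty → append to chain.
Final buckets:
0: 810
1: 51
2: 652 -> 902 -> 112
3: _
4: _
5: 585 -> 575
6: _
7: 237
8: _
9: _

3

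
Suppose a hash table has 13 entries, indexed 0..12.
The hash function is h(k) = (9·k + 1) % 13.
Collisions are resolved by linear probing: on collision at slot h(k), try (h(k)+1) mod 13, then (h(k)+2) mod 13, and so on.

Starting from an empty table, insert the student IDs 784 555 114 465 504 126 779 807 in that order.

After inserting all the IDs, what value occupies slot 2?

504

784 hashes to 11; slot 11 is free -> place at 11.
555 hashes to 4; slot 4 is free -> place at 4.
114 hashes to 0; slot 0 is free -> place at 0.
465 hashes to 0; 0 taken -> place at 1.
504 hashes to 0; 0,1 taken -> place at 2.
126 hashes to 4; 4 taken -> place at 5.
779 hashes to 5; 5 taken -> place at 6.
807 hashes to 10; slot 10 is free -> place at 10.
Table: [114, 465, 504, _, 555, 126, 779, _, _, _, 807, 784, _]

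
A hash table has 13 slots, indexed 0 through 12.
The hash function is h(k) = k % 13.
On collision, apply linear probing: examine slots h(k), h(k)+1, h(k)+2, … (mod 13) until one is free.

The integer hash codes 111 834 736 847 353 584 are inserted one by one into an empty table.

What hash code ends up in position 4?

353

111: h=7 → slot 7
834: h=2 → slot 2
736: h=8 → slot 8
847: h=2, probe 2,3 → slot 3
353: h=2, probe 2,3,4 → slot 4
584: h=12 → slot 12
Table: [., ., 834, 847, 353, ., ., 111, 736, ., ., ., 584]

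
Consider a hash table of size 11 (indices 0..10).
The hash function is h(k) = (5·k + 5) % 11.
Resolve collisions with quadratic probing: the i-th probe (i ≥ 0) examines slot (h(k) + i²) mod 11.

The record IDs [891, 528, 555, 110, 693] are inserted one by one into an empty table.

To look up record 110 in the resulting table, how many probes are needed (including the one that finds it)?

3

891: h=5 → slot 5
528: h=5, probe 5,6 → slot 6
555: h=8 → slot 8
110: h=5, probe 5,6,9 → slot 9
693: h=5, probe 5,6,9,3 → slot 3
Table: [_, _, _, 693, _, 891, 528, _, 555, 110, _]
Lookup 110: h=5, probe 5,6,9 → found at 9.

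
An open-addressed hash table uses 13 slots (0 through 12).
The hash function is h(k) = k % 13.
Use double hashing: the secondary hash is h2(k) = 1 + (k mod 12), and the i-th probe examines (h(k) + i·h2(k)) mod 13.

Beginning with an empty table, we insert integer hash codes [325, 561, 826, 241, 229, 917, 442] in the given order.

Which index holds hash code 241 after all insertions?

Insert 325: h=0, slot 0 empty -> index 0.
Insert 561: h=2, slot 2 empty -> index 2.
Insert 826: h=7, slot 7 empty -> index 7.
Insert 241: h=7, h2=2, slot 7 occupied -> index 9.
Insert 229: h=8, slot 8 empty -> index 8.
Insert 917: h=7, h2=6, slots 7,0 occupied -> index 6.
Insert 442: h=0, h2=11, slot 0 occupied -> index 11.
Table: [325, ., 561, ., ., ., 917, 826, 229, 241, ., 442, .]

9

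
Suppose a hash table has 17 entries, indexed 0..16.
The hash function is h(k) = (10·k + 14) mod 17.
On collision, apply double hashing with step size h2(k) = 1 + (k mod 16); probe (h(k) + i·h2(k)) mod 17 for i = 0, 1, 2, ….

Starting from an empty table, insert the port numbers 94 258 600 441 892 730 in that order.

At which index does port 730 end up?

15

94: h=2 → slot 2
258: h=10 → slot 10
600: h=13 → slot 13
441: h=4 → slot 4
892: h=9 → slot 9
730: h=4, h2=11, probe 4,15 → slot 15
Table: [., ., 94, ., 441, ., ., ., ., 892, 258, ., ., 600, ., 730, .]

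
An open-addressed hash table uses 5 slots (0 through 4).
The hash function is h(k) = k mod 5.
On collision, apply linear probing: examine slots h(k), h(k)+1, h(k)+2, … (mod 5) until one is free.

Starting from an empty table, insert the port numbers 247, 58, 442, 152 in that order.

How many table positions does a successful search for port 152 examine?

247 hashes to 2; slot 2 is free => place at 2.
58 hashes to 3; slot 3 is free => place at 3.
442 hashes to 2; 2,3 taken => place at 4.
152 hashes to 2; 2,3,4 taken => place at 0.
Table: [152, —, 247, 58, 442]
Lookup 152: h=2, probe 2,3,4,0 → found at 0.

4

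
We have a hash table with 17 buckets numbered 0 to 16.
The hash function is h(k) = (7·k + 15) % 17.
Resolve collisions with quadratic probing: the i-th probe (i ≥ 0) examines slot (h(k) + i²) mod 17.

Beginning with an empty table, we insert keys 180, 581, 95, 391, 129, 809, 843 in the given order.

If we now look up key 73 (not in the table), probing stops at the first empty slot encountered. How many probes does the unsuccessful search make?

3

180 hashes to 0; slot 0 is free -> place at 0.
581 hashes to 2; slot 2 is free -> place at 2.
95 hashes to 0; 0 taken -> place at 1.
391 hashes to 15; slot 15 is free -> place at 15.
129 hashes to 0; 0,1 taken -> place at 4.
809 hashes to 0; 0,1,4 taken -> place at 9.
843 hashes to 0; 0,1,4,9 taken -> place at 16.
Table: [180, 95, 581, ∅, 129, ∅, ∅, ∅, ∅, 809, ∅, ∅, ∅, ∅, ∅, 391, 843]
Lookup 73: h=16, probe 16,0,3 → slot 3 empty, not found.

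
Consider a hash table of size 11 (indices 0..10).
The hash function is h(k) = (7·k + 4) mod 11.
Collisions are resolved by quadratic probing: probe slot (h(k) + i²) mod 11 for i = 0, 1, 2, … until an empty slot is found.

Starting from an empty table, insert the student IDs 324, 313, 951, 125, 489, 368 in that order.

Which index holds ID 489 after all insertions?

4

Insert 324: h=6, slot 6 empty => index 6.
Insert 313: h=6, slot 6 occupied => index 7.
Insert 951: h=6, slots 6,7 occupied => index 10.
Insert 125: h=10, slot 10 occupied => index 0.
Insert 489: h=6, slots 6,7,10 occupied => index 4.
Insert 368: h=6, slots 6,7,10,4,0 occupied => index 9.
Table: [125, _, _, _, 489, _, 324, 313, _, 368, 951]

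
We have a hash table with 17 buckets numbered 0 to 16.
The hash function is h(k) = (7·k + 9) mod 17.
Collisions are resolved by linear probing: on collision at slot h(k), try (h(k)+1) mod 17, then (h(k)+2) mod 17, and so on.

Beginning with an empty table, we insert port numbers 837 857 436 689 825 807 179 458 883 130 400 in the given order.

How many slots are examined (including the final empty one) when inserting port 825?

2

Insert 837: h=3, slot 3 empty → index 3.
Insert 857: h=7, slot 7 empty → index 7.
Insert 436: h=1, slot 1 empty → index 1.
Insert 689: h=4, slot 4 empty → index 4.
Insert 825: h=4, slot 4 occupied → index 5.
Insert 807: h=14, slot 14 empty → index 14.
Insert 179: h=4, slots 4,5 occupied → index 6.
Insert 458: h=2, slot 2 empty → index 2.
Insert 883: h=2, slots 2,3,4,5,6,7 occupied → index 8.
Insert 130: h=1, slots 1,2,3,4,5,6,7,8 occupied → index 9.
Insert 400: h=4, slots 4,5,6,7,8,9 occupied → index 10.
Table: [., 436, 458, 837, 689, 825, 179, 857, 883, 130, 400, ., ., ., 807, ., .]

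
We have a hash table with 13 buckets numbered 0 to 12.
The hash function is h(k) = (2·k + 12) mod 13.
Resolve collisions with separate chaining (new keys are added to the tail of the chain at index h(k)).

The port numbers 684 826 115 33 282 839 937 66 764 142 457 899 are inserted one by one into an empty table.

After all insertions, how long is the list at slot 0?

Insert 684: h=2, bucket 2 empty → new chain.
Insert 826: h=0, bucket 0 empty → new chain.
Insert 115: h=8, bucket 8 empty → new chain.
Insert 33: h=0, bucket 0 nonempty → append to chain.
Insert 282: h=4, bucket 4 empty → new chain.
Insert 839: h=0, bucket 0 nonempty → append to chain.
Insert 937: h=1, bucket 1 empty → new chain.
Insert 66: h=1, bucket 1 nonempty → append to chain.
Insert 764: h=6, bucket 6 empty → new chain.
Insert 142: h=10, bucket 10 empty → new chain.
Insert 457: h=3, bucket 3 empty → new chain.
Insert 899: h=3, bucket 3 nonempty → append to chain.
Final buckets:
0: 826 -> 33 -> 839
1: 937 -> 66
2: 684
3: 457 -> 899
4: 282
5: —
6: 764
7: —
8: 115
9: —
10: 142
11: —
12: —

3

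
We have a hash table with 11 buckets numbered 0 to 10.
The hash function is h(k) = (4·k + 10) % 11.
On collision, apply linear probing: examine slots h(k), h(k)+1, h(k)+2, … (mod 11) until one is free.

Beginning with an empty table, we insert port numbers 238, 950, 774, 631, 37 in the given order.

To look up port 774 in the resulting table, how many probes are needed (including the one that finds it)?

3

238: h=5 → slot 5
950: h=4 → slot 4
774: h=4, probe 4,5,6 → slot 6
631: h=4, probe 4,5,6,7 → slot 7
37: h=4, probe 4,5,6,7,8 → slot 8
Table: [., ., ., ., 950, 238, 774, 631, 37, ., .]
Lookup 774: h=4, probe 4,5,6 → found at 6.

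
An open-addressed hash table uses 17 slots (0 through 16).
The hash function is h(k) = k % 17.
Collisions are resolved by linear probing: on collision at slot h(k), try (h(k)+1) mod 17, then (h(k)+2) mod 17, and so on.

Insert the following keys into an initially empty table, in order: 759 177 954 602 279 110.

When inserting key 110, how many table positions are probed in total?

759 hashes to 11; slot 11 is free => place at 11.
177 hashes to 7; slot 7 is free => place at 7.
954 hashes to 2; slot 2 is free => place at 2.
602 hashes to 7; 7 taken => place at 8.
279 hashes to 7; 7,8 taken => place at 9.
110 hashes to 8; 8,9 taken => place at 10.
Table: [—, —, 954, —, —, —, —, 177, 602, 279, 110, 759, —, —, —, —, —]

3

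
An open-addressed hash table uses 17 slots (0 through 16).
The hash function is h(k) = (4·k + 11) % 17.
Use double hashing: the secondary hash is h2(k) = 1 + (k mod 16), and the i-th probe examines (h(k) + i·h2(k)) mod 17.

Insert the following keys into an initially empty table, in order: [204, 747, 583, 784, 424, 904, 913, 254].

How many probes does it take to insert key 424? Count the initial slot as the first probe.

2

204 hashes to 11; slot 11 is free → place at 11.
747 hashes to 7; slot 7 is free → place at 7.
583 hashes to 14; slot 14 is free → place at 14.
784 hashes to 2; slot 2 is free → place at 2.
424 hashes to 7, h2=9; 7 taken → place at 16.
904 hashes to 6; slot 6 is free → place at 6.
913 hashes to 8; slot 8 is free → place at 8.
254 hashes to 7, h2=15; 7 taken → place at 5.
Table: [., ., 784, ., ., 254, 904, 747, 913, ., ., 204, ., ., 583, ., 424]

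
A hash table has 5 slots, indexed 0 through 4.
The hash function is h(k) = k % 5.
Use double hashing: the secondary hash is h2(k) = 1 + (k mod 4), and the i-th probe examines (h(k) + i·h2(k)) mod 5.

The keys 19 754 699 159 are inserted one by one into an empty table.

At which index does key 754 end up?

2

Insert 19: h=4, slot 4 empty -> index 4.
Insert 754: h=4, h2=3, slot 4 occupied -> index 2.
Insert 699: h=4, h2=4, slot 4 occupied -> index 3.
Insert 159: h=4, h2=4, slots 4,3,2 occupied -> index 1.
Table: [_, 159, 754, 699, 19]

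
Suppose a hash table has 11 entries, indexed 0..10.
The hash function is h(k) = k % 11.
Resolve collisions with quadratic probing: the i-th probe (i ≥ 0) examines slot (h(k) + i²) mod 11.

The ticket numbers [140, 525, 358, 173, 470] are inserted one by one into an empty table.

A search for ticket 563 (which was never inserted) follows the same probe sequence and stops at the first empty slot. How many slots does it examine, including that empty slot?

2

Insert 140: h=8, slot 8 empty -> index 8.
Insert 525: h=8, slot 8 occupied -> index 9.
Insert 358: h=6, slot 6 empty -> index 6.
Insert 173: h=8, slots 8,9 occupied -> index 1.
Insert 470: h=8, slots 8,9,1,6 occupied -> index 2.
Table: [., 173, 470, ., ., ., 358, ., 140, 525, .]
Lookup 563: h=2, probe 2,3 → slot 3 empty, not found.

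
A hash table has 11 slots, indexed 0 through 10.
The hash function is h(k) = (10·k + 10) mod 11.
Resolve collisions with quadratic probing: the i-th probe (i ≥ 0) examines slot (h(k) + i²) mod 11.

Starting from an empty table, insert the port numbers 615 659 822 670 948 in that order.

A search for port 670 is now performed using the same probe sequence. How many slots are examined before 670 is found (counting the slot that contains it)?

3

615: h=0 -> slot 0
659: h=0, probe 0,1 -> slot 1
822: h=2 -> slot 2
670: h=0, probe 0,1,4 -> slot 4
948: h=8 -> slot 8
Table: [615, 659, 822, _, 670, _, _, _, 948, _, _]
Lookup 670: h=0, probe 0,1,4 → found at 4.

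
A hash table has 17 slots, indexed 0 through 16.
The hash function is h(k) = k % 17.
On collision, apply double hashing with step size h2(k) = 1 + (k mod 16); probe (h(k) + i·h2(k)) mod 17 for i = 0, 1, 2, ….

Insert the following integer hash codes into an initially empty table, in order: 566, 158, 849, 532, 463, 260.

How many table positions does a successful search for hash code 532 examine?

Insert 566: h=5, slot 5 empty → index 5.
Insert 158: h=5, h2=15, slot 5 occupied → index 3.
Insert 849: h=16, slot 16 empty → index 16.
Insert 532: h=5, h2=5, slot 5 occupied → index 10.
Insert 463: h=4, slot 4 empty → index 4.
Insert 260: h=5, h2=5, slots 5,10 occupied → index 15.
Table: [., ., ., 158, 463, 566, ., ., ., ., 532, ., ., ., ., 260, 849]
Lookup 532: h=5, h2=5, probe 5,10 → found at 10.

2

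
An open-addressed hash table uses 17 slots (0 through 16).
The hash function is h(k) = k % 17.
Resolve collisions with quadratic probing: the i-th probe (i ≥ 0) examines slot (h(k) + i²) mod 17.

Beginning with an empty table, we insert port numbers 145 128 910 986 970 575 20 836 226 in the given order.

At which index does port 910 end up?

145: h=9 → slot 9
128: h=9, probe 9,10 → slot 10
910: h=9, probe 9,10,13 → slot 13
986: h=0 → slot 0
970: h=1 → slot 1
575: h=14 → slot 14
20: h=3 → slot 3
836: h=3, probe 3,4 → slot 4
226: h=5 → slot 5
Table: [986, 970, ∅, 20, 836, 226, ∅, ∅, ∅, 145, 128, ∅, ∅, 910, 575, ∅, ∅]

13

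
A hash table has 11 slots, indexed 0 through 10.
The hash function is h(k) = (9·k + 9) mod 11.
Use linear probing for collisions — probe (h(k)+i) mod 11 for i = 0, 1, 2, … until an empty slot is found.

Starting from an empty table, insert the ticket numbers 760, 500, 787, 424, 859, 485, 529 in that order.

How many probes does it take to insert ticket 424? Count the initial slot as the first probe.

Insert 760: h=7, slot 7 empty => index 7.
Insert 500: h=10, slot 10 empty => index 10.
Insert 787: h=8, slot 8 empty => index 8.
Insert 424: h=8, slot 8 occupied => index 9.
Insert 859: h=7, slots 7,8,9,10 occupied => index 0.
Insert 485: h=7, slots 7,8,9,10,0 occupied => index 1.
Insert 529: h=7, slots 7,8,9,10,0,1 occupied => index 2.
Table: [859, 485, 529, ∅, ∅, ∅, ∅, 760, 787, 424, 500]

2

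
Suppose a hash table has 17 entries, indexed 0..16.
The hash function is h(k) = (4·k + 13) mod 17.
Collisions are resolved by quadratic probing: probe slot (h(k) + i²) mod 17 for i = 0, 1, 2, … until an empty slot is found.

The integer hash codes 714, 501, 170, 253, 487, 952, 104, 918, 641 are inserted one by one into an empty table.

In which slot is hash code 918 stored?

12

714 hashes to 13; slot 13 is free → place at 13.
501 hashes to 11; slot 11 is free → place at 11.
170 hashes to 13; 13 taken → place at 14.
253 hashes to 5; slot 5 is free → place at 5.
487 hashes to 6; slot 6 is free → place at 6.
952 hashes to 13; 13,14 taken → place at 0.
104 hashes to 4; slot 4 is free → place at 4.
918 hashes to 13; 13,14,0,5 taken → place at 12.
641 hashes to 10; slot 10 is free → place at 10.
Table: [952, —, —, —, 104, 253, 487, —, —, —, 641, 501, 918, 714, 170, —, —]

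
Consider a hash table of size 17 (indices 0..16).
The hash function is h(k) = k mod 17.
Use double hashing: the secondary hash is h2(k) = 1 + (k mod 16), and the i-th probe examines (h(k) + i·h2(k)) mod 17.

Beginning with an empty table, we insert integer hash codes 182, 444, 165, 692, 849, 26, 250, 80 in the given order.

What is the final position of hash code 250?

Insert 182: h=12, slot 12 empty => index 12.
Insert 444: h=2, slot 2 empty => index 2.
Insert 165: h=12, h2=6, slot 12 occupied => index 1.
Insert 692: h=12, h2=5, slot 12 occupied => index 0.
Insert 849: h=16, slot 16 empty => index 16.
Insert 26: h=9, slot 9 empty => index 9.
Insert 250: h=12, h2=11, slot 12 occupied => index 6.
Insert 80: h=12, h2=1, slot 12 occupied => index 13.
Table: [692, 165, 444, ∅, ∅, ∅, 250, ∅, ∅, 26, ∅, ∅, 182, 80, ∅, ∅, 849]

6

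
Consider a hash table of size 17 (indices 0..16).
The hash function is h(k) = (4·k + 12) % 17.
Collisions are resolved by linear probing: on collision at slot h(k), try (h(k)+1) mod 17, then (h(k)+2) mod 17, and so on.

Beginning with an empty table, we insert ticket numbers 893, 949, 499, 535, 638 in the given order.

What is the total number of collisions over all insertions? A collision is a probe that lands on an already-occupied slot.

1

893: h=14 => slot 14
949: h=0 => slot 0
499: h=2 => slot 2
535: h=10 => slot 10
638: h=14, probe 14,15 => slot 15
Table: [949, ., 499, ., ., ., ., ., ., ., 535, ., ., ., 893, 638, .]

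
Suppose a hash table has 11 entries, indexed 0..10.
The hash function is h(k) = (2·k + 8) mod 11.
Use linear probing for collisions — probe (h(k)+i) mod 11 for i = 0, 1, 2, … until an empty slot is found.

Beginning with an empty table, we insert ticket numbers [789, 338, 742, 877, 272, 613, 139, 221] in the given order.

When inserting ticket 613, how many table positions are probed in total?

Insert 789: h=2, slot 2 empty → index 2.
Insert 338: h=2, slot 2 occupied → index 3.
Insert 742: h=7, slot 7 empty → index 7.
Insert 877: h=2, slots 2,3 occupied → index 4.
Insert 272: h=2, slots 2,3,4 occupied → index 5.
Insert 613: h=2, slots 2,3,4,5 occupied → index 6.
Insert 139: h=0, slot 0 empty → index 0.
Insert 221: h=10, slot 10 empty → index 10.
Table: [139, ∅, 789, 338, 877, 272, 613, 742, ∅, ∅, 221]

5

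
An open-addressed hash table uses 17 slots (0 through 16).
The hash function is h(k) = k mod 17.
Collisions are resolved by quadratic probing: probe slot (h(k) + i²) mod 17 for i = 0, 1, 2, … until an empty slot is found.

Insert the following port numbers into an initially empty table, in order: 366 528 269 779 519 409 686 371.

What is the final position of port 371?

13

366: h=9 -> slot 9
528: h=1 -> slot 1
269: h=14 -> slot 14
779: h=14, probe 14,15 -> slot 15
519: h=9, probe 9,10 -> slot 10
409: h=1, probe 1,2 -> slot 2
686: h=6 -> slot 6
371: h=14, probe 14,15,1,6,13 -> slot 13
Table: [—, 528, 409, —, —, —, 686, —, —, 366, 519, —, —, 371, 269, 779, —]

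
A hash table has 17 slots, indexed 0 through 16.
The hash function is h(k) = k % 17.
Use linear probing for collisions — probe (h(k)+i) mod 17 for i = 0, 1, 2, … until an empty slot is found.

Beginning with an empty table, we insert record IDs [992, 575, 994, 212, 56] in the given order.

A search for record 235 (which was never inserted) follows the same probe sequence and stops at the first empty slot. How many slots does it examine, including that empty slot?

2

992: h=6 -> slot 6
575: h=14 -> slot 14
994: h=8 -> slot 8
212: h=8, probe 8,9 -> slot 9
56: h=5 -> slot 5
Table: [_, _, _, _, _, 56, 992, _, 994, 212, _, _, _, _, 575, _, _]
Lookup 235: h=14, probe 14,15 → slot 15 empty, not found.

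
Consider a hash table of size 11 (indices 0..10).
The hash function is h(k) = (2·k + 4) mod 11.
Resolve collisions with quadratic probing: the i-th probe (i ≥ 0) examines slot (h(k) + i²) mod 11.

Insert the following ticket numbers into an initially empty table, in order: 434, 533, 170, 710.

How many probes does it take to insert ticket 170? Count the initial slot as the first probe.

3

Insert 434: h=3, slot 3 empty → index 3.
Insert 533: h=3, slot 3 occupied → index 4.
Insert 170: h=3, slots 3,4 occupied → index 7.
Insert 710: h=5, slot 5 empty → index 5.
Table: [—, —, —, 434, 533, 710, —, 170, —, —, —]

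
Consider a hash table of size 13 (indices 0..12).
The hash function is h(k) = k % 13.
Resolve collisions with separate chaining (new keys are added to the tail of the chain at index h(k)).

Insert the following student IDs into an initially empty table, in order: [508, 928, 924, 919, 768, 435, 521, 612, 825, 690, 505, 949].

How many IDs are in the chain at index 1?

Insert 508: h=1, bucket 1 empty → new chain.
Insert 928: h=5, bucket 5 empty → new chain.
Insert 924: h=1, bucket 1 nonempty → append to chain.
Insert 919: h=9, bucket 9 empty → new chain.
Insert 768: h=1, bucket 1 nonempty → append to chain.
Insert 435: h=6, bucket 6 empty → new chain.
Insert 521: h=1, bucket 1 nonempty → append to chain.
Insert 612: h=1, bucket 1 nonempty → append to chain.
Insert 825: h=6, bucket 6 nonempty → append to chain.
Insert 690: h=1, bucket 1 nonempty → append to chain.
Insert 505: h=11, bucket 11 empty → new chain.
Insert 949: h=0, bucket 0 empty → new chain.
Final buckets:
0: 949
1: 508 -> 924 -> 768 -> 521 -> 612 -> 690
2: -
3: -
4: -
5: 928
6: 435 -> 825
7: -
8: -
9: 919
10: -
11: 505
12: -

6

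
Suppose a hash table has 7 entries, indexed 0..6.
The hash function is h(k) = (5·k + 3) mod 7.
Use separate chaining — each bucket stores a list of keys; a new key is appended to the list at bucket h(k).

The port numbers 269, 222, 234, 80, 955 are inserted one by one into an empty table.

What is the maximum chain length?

269 -> bucket 4
222 -> bucket 0
234 -> bucket 4 (collision)
80 -> bucket 4 (collision)
955 -> bucket 4 (collision)
Final buckets:
0: 222
1: .
2: .
3: .
4: 269 -> 234 -> 80 -> 955
5: .
6: .

4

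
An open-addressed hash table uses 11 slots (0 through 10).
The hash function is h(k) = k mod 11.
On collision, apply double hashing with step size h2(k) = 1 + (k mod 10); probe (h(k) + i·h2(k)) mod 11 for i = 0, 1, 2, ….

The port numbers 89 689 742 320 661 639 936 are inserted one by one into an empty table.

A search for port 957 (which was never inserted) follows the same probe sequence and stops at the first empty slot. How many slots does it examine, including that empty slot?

5

89: h=1 => slot 1
689: h=7 => slot 7
742: h=5 => slot 5
320: h=1, h2=1, probe 1,2 => slot 2
661: h=1, h2=2, probe 1,3 => slot 3
639: h=1, h2=10, probe 1,0 => slot 0
936: h=1, h2=7, probe 1,8 => slot 8
Table: [639, 89, 320, 661, -, 742, -, 689, 936, -, -]
Lookup 957: h=0, h2=8, probe 0,8,5,2,10 → slot 10 empty, not found.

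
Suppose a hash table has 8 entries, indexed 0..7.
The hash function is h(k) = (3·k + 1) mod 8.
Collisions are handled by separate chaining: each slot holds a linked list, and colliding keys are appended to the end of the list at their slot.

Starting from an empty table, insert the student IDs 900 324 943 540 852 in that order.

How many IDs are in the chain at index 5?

900 → bucket 5
324 → bucket 5 (collision)
943 → bucket 6
540 → bucket 5 (collision)
852 → bucket 5 (collision)
Final buckets:
0: _
1: _
2: _
3: _
4: _
5: 900 -> 324 -> 540 -> 852
6: 943
7: _

4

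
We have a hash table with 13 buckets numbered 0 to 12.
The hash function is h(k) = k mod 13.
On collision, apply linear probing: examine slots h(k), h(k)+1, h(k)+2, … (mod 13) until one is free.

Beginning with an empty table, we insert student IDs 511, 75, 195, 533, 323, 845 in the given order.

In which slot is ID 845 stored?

2

511: h=4 → slot 4
75: h=10 → slot 10
195: h=0 → slot 0
533: h=0, probe 0,1 → slot 1
323: h=11 → slot 11
845: h=0, probe 0,1,2 → slot 2
Table: [195, 533, 845, ., 511, ., ., ., ., ., 75, 323, .]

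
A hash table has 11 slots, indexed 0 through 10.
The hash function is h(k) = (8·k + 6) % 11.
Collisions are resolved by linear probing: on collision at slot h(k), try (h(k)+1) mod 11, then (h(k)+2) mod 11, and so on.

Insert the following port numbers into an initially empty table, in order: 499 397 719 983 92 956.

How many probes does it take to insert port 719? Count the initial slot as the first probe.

2

499: h=5 -> slot 5
397: h=3 -> slot 3
719: h=5, probe 5,6 -> slot 6
983: h=5, probe 5,6,7 -> slot 7
92: h=5, probe 5,6,7,8 -> slot 8
956: h=9 -> slot 9
Table: [., ., ., 397, ., 499, 719, 983, 92, 956, .]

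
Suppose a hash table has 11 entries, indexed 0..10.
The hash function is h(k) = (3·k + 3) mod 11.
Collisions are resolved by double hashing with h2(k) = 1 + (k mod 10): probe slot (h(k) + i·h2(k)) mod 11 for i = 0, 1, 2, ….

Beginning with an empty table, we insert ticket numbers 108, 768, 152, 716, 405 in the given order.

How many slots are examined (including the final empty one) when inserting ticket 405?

2

Insert 108: h=8, slot 8 empty → index 8.
Insert 768: h=8, h2=9, slot 8 occupied → index 6.
Insert 152: h=8, h2=3, slot 8 occupied → index 0.
Insert 716: h=6, h2=7, slot 6 occupied → index 2.
Insert 405: h=8, h2=6, slot 8 occupied → index 3.
Table: [152, -, 716, 405, -, -, 768, -, 108, -, -]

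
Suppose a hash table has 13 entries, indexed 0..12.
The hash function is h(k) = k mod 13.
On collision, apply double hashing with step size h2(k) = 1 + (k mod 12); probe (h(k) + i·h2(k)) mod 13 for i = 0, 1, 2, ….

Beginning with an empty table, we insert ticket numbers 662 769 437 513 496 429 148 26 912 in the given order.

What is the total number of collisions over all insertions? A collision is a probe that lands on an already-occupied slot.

4

Insert 662: h=12, slot 12 empty → index 12.
Insert 769: h=2, slot 2 empty → index 2.
Insert 437: h=8, slot 8 empty → index 8.
Insert 513: h=6, slot 6 empty → index 6.
Insert 496: h=2, h2=5, slot 2 occupied → index 7.
Insert 429: h=0, slot 0 empty → index 0.
Insert 148: h=5, slot 5 empty → index 5.
Insert 26: h=0, h2=3, slot 0 occupied → index 3.
Insert 912: h=2, h2=1, slots 2,3 occupied → index 4.
Table: [429, —, 769, 26, 912, 148, 513, 496, 437, —, —, —, 662]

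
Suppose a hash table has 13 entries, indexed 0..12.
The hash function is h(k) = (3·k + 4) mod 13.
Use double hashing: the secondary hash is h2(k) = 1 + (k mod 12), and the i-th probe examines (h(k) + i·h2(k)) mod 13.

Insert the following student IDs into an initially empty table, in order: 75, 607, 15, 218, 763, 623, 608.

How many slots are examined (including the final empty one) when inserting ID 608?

2

Insert 75: h=8, slot 8 empty → index 8.
Insert 607: h=5, slot 5 empty → index 5.
Insert 15: h=10, slot 10 empty → index 10.
Insert 218: h=8, h2=3, slot 8 occupied → index 11.
Insert 763: h=5, h2=8, slot 5 occupied → index 0.
Insert 623: h=1, slot 1 empty → index 1.
Insert 608: h=8, h2=9, slot 8 occupied → index 4.
Table: [763, 623, ∅, ∅, 608, 607, ∅, ∅, 75, ∅, 15, 218, ∅]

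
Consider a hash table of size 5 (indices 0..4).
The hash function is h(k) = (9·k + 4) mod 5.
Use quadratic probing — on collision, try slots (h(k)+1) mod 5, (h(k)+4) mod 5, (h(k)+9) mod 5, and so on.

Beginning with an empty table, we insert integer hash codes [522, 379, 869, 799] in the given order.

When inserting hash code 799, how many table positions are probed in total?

3

522 hashes to 2; slot 2 is free -> place at 2.
379 hashes to 0; slot 0 is free -> place at 0.
869 hashes to 0; 0 taken -> place at 1.
799 hashes to 0; 0,1 taken -> place at 4.
Table: [379, 869, 522, -, 799]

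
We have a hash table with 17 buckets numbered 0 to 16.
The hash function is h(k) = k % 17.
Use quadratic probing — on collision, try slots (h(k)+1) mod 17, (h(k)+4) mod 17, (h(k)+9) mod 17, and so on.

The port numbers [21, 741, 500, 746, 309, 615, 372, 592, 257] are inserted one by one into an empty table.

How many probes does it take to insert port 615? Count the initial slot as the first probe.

4

21: h=4 → slot 4
741: h=10 → slot 10
500: h=7 → slot 7
746: h=15 → slot 15
309: h=3 → slot 3
615: h=3, probe 3,4,7,12 → slot 12
372: h=15, probe 15,16 → slot 16
592: h=14 → slot 14
257: h=2 → slot 2
Table: [., ., 257, 309, 21, ., ., 500, ., ., 741, ., 615, ., 592, 746, 372]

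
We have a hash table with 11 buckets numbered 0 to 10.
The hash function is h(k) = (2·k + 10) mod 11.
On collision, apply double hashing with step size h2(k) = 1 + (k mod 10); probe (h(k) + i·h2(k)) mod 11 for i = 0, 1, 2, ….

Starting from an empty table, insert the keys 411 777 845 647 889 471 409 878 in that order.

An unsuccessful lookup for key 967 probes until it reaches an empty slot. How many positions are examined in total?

411 hashes to 7; slot 7 is free -> place at 7.
777 hashes to 2; slot 2 is free -> place at 2.
845 hashes to 6; slot 6 is free -> place at 6.
647 hashes to 6, h2=8; 6 taken -> place at 3.
889 hashes to 6, h2=10; 6 taken -> place at 5.
471 hashes to 6, h2=2; 6 taken -> place at 8.
409 hashes to 3, h2=10; 3,2 taken -> place at 1.
878 hashes to 6, h2=9; 6 taken -> place at 4.
Table: [_, 409, 777, 647, 878, 889, 845, 411, 471, _, _]
Lookup 967: h=8, h2=8, probe 8,5,2,10 → slot 10 empty, not found.

4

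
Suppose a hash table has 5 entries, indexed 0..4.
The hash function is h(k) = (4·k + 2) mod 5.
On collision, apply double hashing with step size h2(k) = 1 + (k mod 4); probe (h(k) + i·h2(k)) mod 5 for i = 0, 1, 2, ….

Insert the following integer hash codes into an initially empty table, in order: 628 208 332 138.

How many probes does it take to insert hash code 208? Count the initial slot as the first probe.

2

628: h=4 -> slot 4
208: h=4, h2=1, probe 4,0 -> slot 0
332: h=0, h2=1, probe 0,1 -> slot 1
138: h=4, h2=3, probe 4,2 -> slot 2
Table: [208, 332, 138, ∅, 628]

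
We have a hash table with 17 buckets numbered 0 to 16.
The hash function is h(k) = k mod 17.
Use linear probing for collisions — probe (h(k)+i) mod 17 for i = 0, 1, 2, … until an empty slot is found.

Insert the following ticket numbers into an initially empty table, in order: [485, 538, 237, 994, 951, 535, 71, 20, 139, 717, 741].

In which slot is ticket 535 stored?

10

485: h=9 => slot 9
538: h=11 => slot 11
237: h=16 => slot 16
994: h=8 => slot 8
951: h=16, probe 16,0 => slot 0
535: h=8, probe 8,9,10 => slot 10
71: h=3 => slot 3
20: h=3, probe 3,4 => slot 4
139: h=3, probe 3,4,5 => slot 5
717: h=3, probe 3,4,5,6 => slot 6
741: h=10, probe 10,11,12 => slot 12
Table: [951, _, _, 71, 20, 139, 717, _, 994, 485, 535, 538, 741, _, _, _, 237]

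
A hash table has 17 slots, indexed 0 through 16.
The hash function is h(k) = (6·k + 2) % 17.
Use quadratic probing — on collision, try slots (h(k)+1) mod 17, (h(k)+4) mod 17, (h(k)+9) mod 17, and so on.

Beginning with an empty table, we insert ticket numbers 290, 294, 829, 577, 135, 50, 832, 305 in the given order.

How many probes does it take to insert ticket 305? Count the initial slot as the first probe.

Insert 290: h=8, slot 8 empty -> index 8.
Insert 294: h=15, slot 15 empty -> index 15.
Insert 829: h=12, slot 12 empty -> index 12.
Insert 577: h=13, slot 13 empty -> index 13.
Insert 135: h=13, slot 13 occupied -> index 14.
Insert 50: h=13, slots 13,14 occupied -> index 0.
Insert 832: h=13, slots 13,14,0 occupied -> index 5.
Insert 305: h=13, slots 13,14,0,5,12 occupied -> index 4.
Table: [50, -, -, -, 305, 832, -, -, 290, -, -, -, 829, 577, 135, 294, -]

6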